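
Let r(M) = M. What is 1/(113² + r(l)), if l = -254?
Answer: 1/12515 ≈ 7.9904e-5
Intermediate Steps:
1/(113² + r(l)) = 1/(113² - 254) = 1/(12769 - 254) = 1/12515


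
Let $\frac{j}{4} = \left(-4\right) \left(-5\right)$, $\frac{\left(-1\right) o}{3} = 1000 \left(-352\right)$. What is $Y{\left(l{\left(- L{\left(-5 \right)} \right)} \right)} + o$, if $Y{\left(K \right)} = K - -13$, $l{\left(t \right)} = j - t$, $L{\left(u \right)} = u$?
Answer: $1056088$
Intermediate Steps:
$o = 1056000$ ($o = - 3 \cdot 1000 \left(-352\right) = \left(-3\right) \left(-352000\right) = 1056000$)
$j = 80$ ($j = 4 \left(\left(-4\right) \left(-5\right)\right) = 4 \cdot 20 = 80$)
$l{\left(t \right)} = 80 - t$
$Y{\left(K \right)} = 13 + K$ ($Y{\left(K \right)} = K + 13 = 13 + K$)
$Y{\left(l{\left(- L{\left(-5 \right)} \right)} \right)} + o = \left(13 + \left(80 - \left(-1\right) \left(-5\right)\right)\right) + 1056000 = \left(13 + \left(80 - 5\right)\right) + 1056000 = \left(13 + 75\right) + 1056000 = 88 + 1056000 = 1056088$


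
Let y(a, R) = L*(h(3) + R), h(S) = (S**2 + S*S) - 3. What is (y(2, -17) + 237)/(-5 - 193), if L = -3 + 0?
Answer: -27/22 ≈ -1.2273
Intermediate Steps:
h(S) = -3 + 2*S**2 (h(S) = (S**2 + S**2) - 3 = 2*S**2 - 3 = -3 + 2*S**2)
L = -3
y(a, R) = -45 - 3*R (y(a, R) = -3*((-3 + 2*3**2) + R) = -3*((-3 + 2*9) + R) = -3*((-3 + 18) + R) = -3*(15 + R) = -45 - 3*R)
(y(2, -17) + 237)/(-5 - 193) = ((-45 - 3*(-17)) + 237)/(-5 - 193) = ((-45 + 51) + 237)/(-198) = (6 + 237)*(-1/198) = 243*(-1/198) = -27/22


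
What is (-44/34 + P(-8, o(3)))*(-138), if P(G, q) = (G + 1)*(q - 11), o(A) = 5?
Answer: -95496/17 ≈ -5617.4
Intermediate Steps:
P(G, q) = (1 + G)*(-11 + q)
(-44/34 + P(-8, o(3)))*(-138) = (-44/34 + (-11 + 5 - 11*(-8) - 8*5))*(-138) = (-44*1/34 + (-11 + 5 + 88 - 40))*(-138) = (-22/17 + 42)*(-138) = (692/17)*(-138) = -95496/17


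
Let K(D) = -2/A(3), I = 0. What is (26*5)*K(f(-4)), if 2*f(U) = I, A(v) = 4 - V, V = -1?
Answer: -52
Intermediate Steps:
A(v) = 5 (A(v) = 4 - 1*(-1) = 4 + 1 = 5)
f(U) = 0 (f(U) = (½)*0 = 0)
K(D) = -⅖ (K(D) = -2/5 = -2*⅕ = -⅖)
(26*5)*K(f(-4)) = (26*5)*(-⅖) = 130*(-⅖) = -52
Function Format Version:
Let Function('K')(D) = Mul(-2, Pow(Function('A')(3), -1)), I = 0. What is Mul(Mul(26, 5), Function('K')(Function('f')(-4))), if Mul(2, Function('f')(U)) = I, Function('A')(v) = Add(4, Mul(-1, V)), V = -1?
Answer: -52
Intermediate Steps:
Function('A')(v) = 5 (Function('A')(v) = Add(4, Mul(-1, -1)) = Add(4, 1) = 5)
Function('f')(U) = 0 (Function('f')(U) = Mul(Rational(1, 2), 0) = 0)
Function('K')(D) = Rational(-2, 5) (Function('K')(D) = Mul(-2, Pow(5, -1)) = Mul(-2, Rational(1, 5)) = Rational(-2, 5))
Mul(Mul(26, 5), Function('K')(Function('f')(-4))) = Mul(Mul(26, 5), Rational(-2, 5)) = Mul(130, Rational(-2, 5)) = -52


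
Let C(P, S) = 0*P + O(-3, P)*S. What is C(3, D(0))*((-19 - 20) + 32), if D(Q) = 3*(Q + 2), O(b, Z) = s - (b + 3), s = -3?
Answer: 126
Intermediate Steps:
O(b, Z) = -6 - b (O(b, Z) = -3 - (b + 3) = -3 - (3 + b) = -3 + (-3 - b) = -6 - b)
D(Q) = 6 + 3*Q (D(Q) = 3*(2 + Q) = 6 + 3*Q)
C(P, S) = -3*S (C(P, S) = 0*P + (-6 - 1*(-3))*S = 0 + (-6 + 3)*S = 0 - 3*S = -3*S)
C(3, D(0))*((-19 - 20) + 32) = (-3*(6 + 3*0))*((-19 - 20) + 32) = (-3*(6 + 0))*(-39 + 32) = -3*6*(-7) = -18*(-7) = 126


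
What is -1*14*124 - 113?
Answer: -1849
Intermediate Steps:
-1*14*124 - 113 = -14*124 - 113 = -1736 - 113 = -1849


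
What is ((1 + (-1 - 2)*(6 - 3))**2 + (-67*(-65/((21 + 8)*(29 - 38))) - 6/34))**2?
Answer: 43743722500/19686969 ≈ 2222.0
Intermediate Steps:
((1 + (-1 - 2)*(6 - 3))**2 + (-67*(-65/((21 + 8)*(29 - 38))) - 6/34))**2 = ((1 - 3*3)**2 + (-67/((29*(-9))*(-1/65)) - 6*1/34))**2 = ((1 - 9)**2 + (-67/((-261*(-1/65))) - 3/17))**2 = ((-8)**2 + (-67/261/65 - 3/17))**2 = (64 + (-67*65/261 - 3/17))**2 = (64 + (-4355/261 - 3/17))**2 = (64 - 74818/4437)**2 = (209150/4437)**2 = 43743722500/19686969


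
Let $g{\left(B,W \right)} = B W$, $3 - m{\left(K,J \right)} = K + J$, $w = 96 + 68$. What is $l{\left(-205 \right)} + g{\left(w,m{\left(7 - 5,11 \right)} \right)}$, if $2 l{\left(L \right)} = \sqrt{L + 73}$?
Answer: $-1640 + i \sqrt{33} \approx -1640.0 + 5.7446 i$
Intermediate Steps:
$w = 164$
$m{\left(K,J \right)} = 3 - J - K$ ($m{\left(K,J \right)} = 3 - \left(K + J\right) = 3 - \left(J + K\right) = 3 - J - K$)
$l{\left(L \right)} = \frac{\sqrt{73 + L}}{2}$ ($l{\left(L \right)} = \frac{\sqrt{L + 73}}{2} = \frac{\sqrt{73 + L}}{2}$)
$l{\left(-205 \right)} + g{\left(w,m{\left(7 - 5,11 \right)} \right)} = \frac{\sqrt{73 - 205}}{2} + 164 \left(3 - 11 - \left(7 - 5\right)\right) = \frac{\sqrt{-132}}{2} + 164 \left(3 - 11 - \left(7 - 5\right)\right) = \frac{2 i \sqrt{33}}{2} + 164 \left(3 - 11 - 2\right) = i \sqrt{33} + 164 \left(3 - 11 - 2\right) = i \sqrt{33} + 164 \left(-10\right) = i \sqrt{33} - 1640 = -1640 + i \sqrt{33}$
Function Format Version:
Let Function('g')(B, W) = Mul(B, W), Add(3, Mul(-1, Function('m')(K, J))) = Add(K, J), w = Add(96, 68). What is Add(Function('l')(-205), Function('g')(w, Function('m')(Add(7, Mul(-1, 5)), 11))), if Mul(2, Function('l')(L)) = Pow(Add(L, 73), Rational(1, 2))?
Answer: Add(-1640, Mul(I, Pow(33, Rational(1, 2)))) ≈ Add(-1640.0, Mul(5.7446, I))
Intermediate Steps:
w = 164
Function('m')(K, J) = Add(3, Mul(-1, J), Mul(-1, K)) (Function('m')(K, J) = Add(3, Mul(-1, Add(K, J))) = Add(3, Mul(-1, Add(J, K))) = Add(3, Add(Mul(-1, J), Mul(-1, K))) = Add(3, Mul(-1, J), Mul(-1, K)))
Function('l')(L) = Mul(Rational(1, 2), Pow(Add(73, L), Rational(1, 2))) (Function('l')(L) = Mul(Rational(1, 2), Pow(Add(L, 73), Rational(1, 2))) = Mul(Rational(1, 2), Pow(Add(73, L), Rational(1, 2))))
Add(Function('l')(-205), Function('g')(w, Function('m')(Add(7, Mul(-1, 5)), 11))) = Add(Mul(Rational(1, 2), Pow(Add(73, -205), Rational(1, 2))), Mul(164, Add(3, Mul(-1, 11), Mul(-1, Add(7, Mul(-1, 5)))))) = Add(Mul(Rational(1, 2), Pow(-132, Rational(1, 2))), Mul(164, Add(3, -11, Mul(-1, Add(7, -5))))) = Add(Mul(Rational(1, 2), Mul(2, I, Pow(33, Rational(1, 2)))), Mul(164, Add(3, -11, Mul(-1, 2)))) = Add(Mul(I, Pow(33, Rational(1, 2))), Mul(164, Add(3, -11, -2))) = Add(Mul(I, Pow(33, Rational(1, 2))), Mul(164, -10)) = Add(Mul(I, Pow(33, Rational(1, 2))), -1640) = Add(-1640, Mul(I, Pow(33, Rational(1, 2))))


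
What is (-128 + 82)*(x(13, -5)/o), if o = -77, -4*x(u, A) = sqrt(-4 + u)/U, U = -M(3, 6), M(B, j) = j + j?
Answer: 23/616 ≈ 0.037338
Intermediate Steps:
M(B, j) = 2*j
U = -12 (U = -2*6 = -1*12 = -12)
x(u, A) = sqrt(-4 + u)/48 (x(u, A) = -sqrt(-4 + u)/(4*(-12)) = -sqrt(-4 + u)*(-1)/(4*12) = -(-1)*sqrt(-4 + u)/48 = sqrt(-4 + u)/48)
(-128 + 82)*(x(13, -5)/o) = (-128 + 82)*((sqrt(-4 + 13)/48)/(-77)) = -46*sqrt(9)/48*(-1)/77 = -46*(1/48)*3*(-1)/77 = -23*(-1)/(8*77) = -46*(-1/1232) = 23/616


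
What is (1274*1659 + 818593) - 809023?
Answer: 2123136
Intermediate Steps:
(1274*1659 + 818593) - 809023 = (2113566 + 818593) - 809023 = 2932159 - 809023 = 2123136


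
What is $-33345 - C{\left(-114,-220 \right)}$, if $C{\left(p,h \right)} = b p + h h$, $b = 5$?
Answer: $-81175$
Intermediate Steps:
$C{\left(p,h \right)} = h^{2} + 5 p$ ($C{\left(p,h \right)} = 5 p + h h = 5 p + h^{2} = h^{2} + 5 p$)
$-33345 - C{\left(-114,-220 \right)} = -33345 - \left(\left(-220\right)^{2} + 5 \left(-114\right)\right) = -33345 - \left(48400 - 570\right) = -33345 - 47830 = -81175$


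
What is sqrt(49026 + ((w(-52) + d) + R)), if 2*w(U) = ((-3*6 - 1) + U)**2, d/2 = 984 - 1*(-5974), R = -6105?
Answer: sqrt(237430)/2 ≈ 243.63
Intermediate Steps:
d = 13916 (d = 2*(984 - 1*(-5974)) = 2*(984 + 5974) = 2*6958 = 13916)
w(U) = (-19 + U)**2/2 (w(U) = ((-3*6 - 1) + U)**2/2 = ((-18 - 1) + U)**2/2 = (-19 + U)**2/2)
sqrt(49026 + ((w(-52) + d) + R)) = sqrt(49026 + (((-19 - 52)**2/2 + 13916) - 6105)) = sqrt(49026 + (((1/2)*(-71)**2 + 13916) - 6105)) = sqrt(49026 + (((1/2)*5041 + 13916) - 6105)) = sqrt(49026 + ((5041/2 + 13916) - 6105)) = sqrt(49026 + (32873/2 - 6105)) = sqrt(49026 + 20663/2) = sqrt(118715/2) = sqrt(237430)/2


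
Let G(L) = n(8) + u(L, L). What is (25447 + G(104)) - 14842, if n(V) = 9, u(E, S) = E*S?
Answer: 21430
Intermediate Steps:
G(L) = 9 + L**2 (G(L) = 9 + L*L = 9 + L**2)
(25447 + G(104)) - 14842 = (25447 + (9 + 104**2)) - 14842 = (25447 + (9 + 10816)) - 14842 = (25447 + 10825) - 14842 = 36272 - 14842 = 21430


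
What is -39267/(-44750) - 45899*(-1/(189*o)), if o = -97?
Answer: -190585477/117200250 ≈ -1.6262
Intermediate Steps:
-39267/(-44750) - 45899*(-1/(189*o)) = -39267/(-44750) - 45899/((-189*(-97))) = -39267*(-1/44750) - 45899/18333 = 39267/44750 - 45899*1/18333 = 39267/44750 - 6557/2619 = -190585477/117200250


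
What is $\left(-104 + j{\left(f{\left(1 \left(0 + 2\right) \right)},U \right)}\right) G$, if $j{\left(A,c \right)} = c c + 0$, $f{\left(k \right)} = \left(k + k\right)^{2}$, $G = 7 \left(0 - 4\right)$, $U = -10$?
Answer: $112$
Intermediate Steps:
$G = -28$ ($G = 7 \left(-4\right) = -28$)
$f{\left(k \right)} = 4 k^{2}$ ($f{\left(k \right)} = \left(2 k\right)^{2} = 4 k^{2}$)
$j{\left(A,c \right)} = c^{2}$ ($j{\left(A,c \right)} = c^{2} + 0 = c^{2}$)
$\left(-104 + j{\left(f{\left(1 \left(0 + 2\right) \right)},U \right)}\right) G = \left(-104 + \left(-10\right)^{2}\right) \left(-28\right) = \left(-104 + 100\right) \left(-28\right) = \left(-4\right) \left(-28\right) = 112$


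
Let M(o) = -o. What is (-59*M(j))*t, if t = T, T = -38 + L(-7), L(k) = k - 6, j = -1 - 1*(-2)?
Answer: -3009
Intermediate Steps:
j = 1 (j = -1 + 2 = 1)
L(k) = -6 + k
T = -51 (T = -38 + (-6 - 7) = -38 - 13 = -51)
t = -51
(-59*M(j))*t = -(-59)*(-51) = -59*(-1)*(-51) = 59*(-51) = -3009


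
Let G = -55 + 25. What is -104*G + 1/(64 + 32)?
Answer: 299521/96 ≈ 3120.0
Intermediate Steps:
G = -30
-104*G + 1/(64 + 32) = -104*(-30) + 1/(64 + 32) = 3120 + 1/96 = 299521/96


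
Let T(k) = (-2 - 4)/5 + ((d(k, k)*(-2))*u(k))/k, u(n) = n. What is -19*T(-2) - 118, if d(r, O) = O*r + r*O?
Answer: 1044/5 ≈ 208.80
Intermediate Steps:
d(r, O) = 2*O*r (d(r, O) = O*r + O*r = 2*O*r)
T(k) = -6/5 - 4*k² (T(k) = (-2 - 4)/5 + (((2*k*k)*(-2))*k)/k = -6*⅕ + (((2*k²)*(-2))*k)/k = -6/5 + ((-4*k²)*k)/k = -6/5 + (-4*k³)/k = -6/5 - 4*k²)
-19*T(-2) - 118 = -19*(-6/5 - 4*(-2)²) - 118 = -19*(-6/5 - 4*4) - 118 = -19*(-6/5 - 16) - 118 = -19*(-86/5) - 118 = 1634/5 - 118 = 1044/5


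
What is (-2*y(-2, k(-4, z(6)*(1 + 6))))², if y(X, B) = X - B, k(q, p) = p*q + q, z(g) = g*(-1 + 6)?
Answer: 2835856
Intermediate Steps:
z(g) = 5*g (z(g) = g*5 = 5*g)
k(q, p) = q + p*q
(-2*y(-2, k(-4, z(6)*(1 + 6))))² = (-2*(-2 - (-4)*(1 + (5*6)*(1 + 6))))² = (-2*(-2 - (-4)*(1 + 30*7)))² = (-2*(-2 - (-4)*(1 + 210)))² = (-2*(-2 - (-4)*211))² = (-2*(-2 - 1*(-844)))² = (-2*(-2 + 844))² = (-2*842)² = (-1684)² = 2835856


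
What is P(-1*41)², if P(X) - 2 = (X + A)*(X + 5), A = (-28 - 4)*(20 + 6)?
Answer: 987844900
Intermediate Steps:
A = -832 (A = -32*26 = -832)
P(X) = 2 + (-832 + X)*(5 + X) (P(X) = 2 + (X - 832)*(X + 5) = 2 + (-832 + X)*(5 + X))
P(-1*41)² = (-4158 + (-1*41)² - (-827)*41)² = (-4158 + (-41)² - 827*(-41))² = (-4158 + 1681 + 33907)² = 31430² = 987844900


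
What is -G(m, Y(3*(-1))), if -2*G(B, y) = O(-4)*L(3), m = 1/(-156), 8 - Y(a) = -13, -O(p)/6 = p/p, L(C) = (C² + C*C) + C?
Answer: -63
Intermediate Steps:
L(C) = C + 2*C² (L(C) = (C² + C²) + C = 2*C² + C = C + 2*C²)
O(p) = -6 (O(p) = -6*p/p = -6*1 = -6)
Y(a) = 21 (Y(a) = 8 - 1*(-13) = 8 + 13 = 21)
m = -1/156 ≈ -0.0064103
G(B, y) = 63 (G(B, y) = -(-3)*3*(1 + 2*3) = -(-3)*3*(1 + 6) = -(-3)*3*7 = -(-3)*21 = -½*(-126) = 63)
-G(m, Y(3*(-1))) = -1*63 = -63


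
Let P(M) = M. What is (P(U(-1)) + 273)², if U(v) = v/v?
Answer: 75076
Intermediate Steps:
U(v) = 1
(P(U(-1)) + 273)² = (1 + 273)² = 274² = 75076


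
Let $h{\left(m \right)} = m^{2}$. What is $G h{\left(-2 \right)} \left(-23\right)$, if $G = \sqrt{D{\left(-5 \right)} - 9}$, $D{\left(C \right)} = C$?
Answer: $- 92 i \sqrt{14} \approx - 344.23 i$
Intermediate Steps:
$G = i \sqrt{14}$ ($G = \sqrt{-5 - 9} = \sqrt{-14} = i \sqrt{14} \approx 3.7417 i$)
$G h{\left(-2 \right)} \left(-23\right) = i \sqrt{14} \left(-2\right)^{2} \left(-23\right) = i \sqrt{14} \cdot 4 \left(-23\right) = 4 i \sqrt{14} \left(-23\right) = - 92 i \sqrt{14}$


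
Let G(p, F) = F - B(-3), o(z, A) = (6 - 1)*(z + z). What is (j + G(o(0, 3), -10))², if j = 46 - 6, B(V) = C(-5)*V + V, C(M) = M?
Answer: 324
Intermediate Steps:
B(V) = -4*V (B(V) = -5*V + V = -4*V)
o(z, A) = 10*z (o(z, A) = 5*(2*z) = 10*z)
G(p, F) = -12 + F (G(p, F) = F - (-4)*(-3) = F - 1*12 = F - 12 = -12 + F)
j = 40
(j + G(o(0, 3), -10))² = (40 + (-12 - 10))² = (40 - 22)² = 18² = 324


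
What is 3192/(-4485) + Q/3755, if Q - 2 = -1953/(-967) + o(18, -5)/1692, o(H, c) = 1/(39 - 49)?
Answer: -13054333150133/18369949501800 ≈ -0.71064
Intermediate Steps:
o(H, c) = -1/10 (o(H, c) = 1/(-10) = -1/10)
Q = 65767073/16361640 (Q = 2 + (-1953/(-967) - 1/10/1692) = 2 + (-1953*(-1/967) - 1/10*1/1692) = 2 + (1953/967 - 1/16920) = 2 + 33043793/16361640 = 65767073/16361640 ≈ 4.0196)
3192/(-4485) + Q/3755 = 3192/(-4485) + (65767073/16361640)/3755 = 3192*(-1/4485) + (65767073/16361640)*(1/3755) = -1064/1495 + 65767073/61437958200 = -13054333150133/18369949501800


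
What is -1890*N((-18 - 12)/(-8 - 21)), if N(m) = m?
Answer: -56700/29 ≈ -1955.2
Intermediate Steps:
-1890*N((-18 - 12)/(-8 - 21)) = -1890*(-18 - 12)/(-8 - 21) = -(-56700)/(-29) = -(-56700)*(-1)/29 = -1890*30/29 = -56700/29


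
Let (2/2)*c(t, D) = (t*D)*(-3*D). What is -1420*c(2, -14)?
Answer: 1669920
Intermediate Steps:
c(t, D) = -3*t*D**2 (c(t, D) = (t*D)*(-3*D) = (D*t)*(-3*D) = -3*t*D**2)
-1420*c(2, -14) = -(-4260)*2*(-14)**2 = -(-4260)*2*196 = -1420*(-1176) = 1669920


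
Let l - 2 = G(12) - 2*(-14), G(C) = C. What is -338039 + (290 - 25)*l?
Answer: -326909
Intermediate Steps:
l = 42 (l = 2 + (12 - 2*(-14)) = 2 + (12 - 1*(-28)) = 2 + (12 + 28) = 2 + 40 = 42)
-338039 + (290 - 25)*l = -338039 + (290 - 25)*42 = -338039 + 265*42 = -338039 + 11130 = -326909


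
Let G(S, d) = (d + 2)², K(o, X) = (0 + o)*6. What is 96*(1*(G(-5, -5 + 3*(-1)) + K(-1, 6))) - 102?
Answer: 2778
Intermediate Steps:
K(o, X) = 6*o (K(o, X) = o*6 = 6*o)
G(S, d) = (2 + d)²
96*(1*(G(-5, -5 + 3*(-1)) + K(-1, 6))) - 102 = 96*(1*((2 + (-5 + 3*(-1)))² + 6*(-1))) - 102 = 96*(1*((2 + (-5 - 3))² - 6)) - 102 = 96*(1*((2 - 8)² - 6)) - 102 = 96*(1*((-6)² - 6)) - 102 = 96*(1*(36 - 6)) - 102 = 96*(1*30) - 102 = 96*30 - 102 = 2880 - 102 = 2778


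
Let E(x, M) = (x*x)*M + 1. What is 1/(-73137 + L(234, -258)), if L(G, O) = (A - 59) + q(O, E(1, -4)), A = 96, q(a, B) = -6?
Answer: -1/73106 ≈ -1.3679e-5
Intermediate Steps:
E(x, M) = 1 + M*x² (E(x, M) = x²*M + 1 = M*x² + 1 = 1 + M*x²)
L(G, O) = 31 (L(G, O) = (96 - 59) - 6 = 37 - 6 = 31)
1/(-73137 + L(234, -258)) = 1/(-73137 + 31) = 1/(-73106) = -1/73106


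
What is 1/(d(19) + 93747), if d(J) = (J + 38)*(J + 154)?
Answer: 1/103608 ≈ 9.6518e-6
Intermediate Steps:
d(J) = (38 + J)*(154 + J)
1/(d(19) + 93747) = 1/((5852 + 19² + 192*19) + 93747) = 1/((5852 + 361 + 3648) + 93747) = 1/(9861 + 93747) = 1/103608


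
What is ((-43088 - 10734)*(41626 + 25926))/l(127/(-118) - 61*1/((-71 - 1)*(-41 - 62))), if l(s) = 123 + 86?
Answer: -3635783744/209 ≈ -1.7396e+7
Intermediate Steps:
l(s) = 209
((-43088 - 10734)*(41626 + 25926))/l(127/(-118) - 61*1/((-71 - 1)*(-41 - 62))) = ((-43088 - 10734)*(41626 + 25926))/209 = -53822*67552*(1/209) = -3635783744*1/209 = -3635783744/209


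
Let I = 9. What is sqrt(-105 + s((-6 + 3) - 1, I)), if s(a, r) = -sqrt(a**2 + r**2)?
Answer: sqrt(-105 - sqrt(97)) ≈ 10.717*I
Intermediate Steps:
sqrt(-105 + s((-6 + 3) - 1, I)) = sqrt(-105 - sqrt(((-6 + 3) - 1)**2 + 9**2)) = sqrt(-105 - sqrt((-3 - 1)**2 + 81)) = sqrt(-105 - sqrt((-4)**2 + 81)) = sqrt(-105 - sqrt(16 + 81)) = sqrt(-105 - sqrt(97))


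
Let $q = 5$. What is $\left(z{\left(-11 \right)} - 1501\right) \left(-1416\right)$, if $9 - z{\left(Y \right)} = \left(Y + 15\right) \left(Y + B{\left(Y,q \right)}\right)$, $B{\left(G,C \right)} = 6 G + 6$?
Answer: $1710528$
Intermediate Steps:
$B{\left(G,C \right)} = 6 + 6 G$
$z{\left(Y \right)} = 9 - \left(6 + 7 Y\right) \left(15 + Y\right)$ ($z{\left(Y \right)} = 9 - \left(Y + 15\right) \left(Y + \left(6 + 6 Y\right)\right) = 9 - \left(15 + Y\right) \left(6 + 7 Y\right) = 9 - \left(6 + 7 Y\right) \left(15 + Y\right)$)
$\left(z{\left(-11 \right)} - 1501\right) \left(-1416\right) = \left(\left(-81 - -1221 - 7 \left(-11\right)^{2}\right) - 1501\right) \left(-1416\right) = \left(\left(-81 + 1221 - 847\right) - 1501\right) \left(-1416\right) = \left(293 - 1501\right) \left(-1416\right) = \left(-1208\right) \left(-1416\right) = 1710528$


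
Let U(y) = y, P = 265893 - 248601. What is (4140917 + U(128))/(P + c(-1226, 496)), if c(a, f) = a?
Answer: 4141045/16066 ≈ 257.75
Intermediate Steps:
P = 17292
(4140917 + U(128))/(P + c(-1226, 496)) = (4140917 + 128)/(17292 - 1226) = 4141045/16066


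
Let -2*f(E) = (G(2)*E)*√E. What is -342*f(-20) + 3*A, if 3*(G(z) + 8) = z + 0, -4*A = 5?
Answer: -15/4 + 50160*I*√5 ≈ -3.75 + 1.1216e+5*I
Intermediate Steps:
A = -5/4 (A = -¼*5 = -5/4 ≈ -1.2500)
G(z) = -8 + z/3 (G(z) = -8 + (z + 0)/3 = -8 + z/3)
f(E) = 11*E^(3/2)/3 (f(E) = -(-8 + (⅓)*2)*E*√E/2 = -(-8 + ⅔)*E*√E/2 = -(-22*E/3)*√E/2 = -(-11)*E^(3/2)/3 = 11*E^(3/2)/3)
-342*f(-20) + 3*A = -1254*(-20)^(3/2) + 3*(-5/4) = -1254*(-40*I*√5) - 15/4 = -(-50160)*I*√5 - 15/4 = 50160*I*√5 - 15/4 = -15/4 + 50160*I*√5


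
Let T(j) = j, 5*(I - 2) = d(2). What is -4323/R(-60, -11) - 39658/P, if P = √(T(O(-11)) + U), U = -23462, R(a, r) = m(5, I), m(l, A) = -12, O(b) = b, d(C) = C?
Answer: 1441/4 + 39658*I*√23473/23473 ≈ 360.25 + 258.85*I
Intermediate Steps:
I = 12/5 (I = 2 + (⅕)*2 = 2 + ⅖ = 12/5 ≈ 2.4000)
R(a, r) = -12
P = I*√23473 (P = √(-11 - 23462) = √(-23473) = I*√23473 ≈ 153.21*I)
-4323/R(-60, -11) - 39658/P = -4323/(-12) - 39658*(-I*√23473/23473) = -4323*(-1/12) - (-39658)*I*√23473/23473 = 1441/4 + 39658*I*√23473/23473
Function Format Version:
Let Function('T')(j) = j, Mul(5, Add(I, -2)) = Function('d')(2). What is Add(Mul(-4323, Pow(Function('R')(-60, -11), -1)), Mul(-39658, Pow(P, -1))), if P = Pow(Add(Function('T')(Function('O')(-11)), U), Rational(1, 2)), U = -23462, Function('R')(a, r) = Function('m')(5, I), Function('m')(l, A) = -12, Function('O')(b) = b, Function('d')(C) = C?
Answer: Add(Rational(1441, 4), Mul(Rational(39658, 23473), I, Pow(23473, Rational(1, 2)))) ≈ Add(360.25, Mul(258.85, I))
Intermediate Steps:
I = Rational(12, 5) (I = Add(2, Mul(Rational(1, 5), 2)) = Add(2, Rational(2, 5)) = Rational(12, 5) ≈ 2.4000)
Function('R')(a, r) = -12
P = Mul(I, Pow(23473, Rational(1, 2))) (P = Pow(Add(-11, -23462), Rational(1, 2)) = Pow(-23473, Rational(1, 2)) = Mul(I, Pow(23473, Rational(1, 2))) ≈ Mul(153.21, I))
Add(Mul(-4323, Pow(Function('R')(-60, -11), -1)), Mul(-39658, Pow(P, -1))) = Add(Mul(-4323, Pow(-12, -1)), Mul(-39658, Pow(Mul(I, Pow(23473, Rational(1, 2))), -1))) = Add(Mul(-4323, Rational(-1, 12)), Mul(-39658, Mul(Rational(-1, 23473), I, Pow(23473, Rational(1, 2))))) = Add(Rational(1441, 4), Mul(Rational(39658, 23473), I, Pow(23473, Rational(1, 2))))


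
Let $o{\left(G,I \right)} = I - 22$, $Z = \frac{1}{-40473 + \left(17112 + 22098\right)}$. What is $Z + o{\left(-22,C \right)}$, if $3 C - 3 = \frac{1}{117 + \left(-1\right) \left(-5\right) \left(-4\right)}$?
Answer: $- \frac{857469}{40837} \approx -20.997$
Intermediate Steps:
$C = \frac{292}{291}$ ($C = 1 + \frac{1}{3 \left(117 + \left(-1\right) \left(-5\right) \left(-4\right)\right)} = 1 + \frac{1}{3 \left(117 + 5 \left(-4\right)\right)} = 1 + \frac{1}{3 \left(117 - 20\right)} = 1 + \frac{1}{3 \cdot 97} = 1 + \frac{1}{3} \cdot \frac{1}{97} = 1 + \frac{1}{291} = \frac{292}{291} \approx 1.0034$)
$Z = - \frac{1}{1263}$ ($Z = \frac{1}{-40473 + 39210} = \frac{1}{-1263} = - \frac{1}{1263} \approx -0.00079177$)
$o{\left(G,I \right)} = -22 + I$
$Z + o{\left(-22,C \right)} = - \frac{1}{1263} + \left(-22 + \frac{292}{291}\right) = - \frac{1}{1263} - \frac{6110}{291} = - \frac{857469}{40837}$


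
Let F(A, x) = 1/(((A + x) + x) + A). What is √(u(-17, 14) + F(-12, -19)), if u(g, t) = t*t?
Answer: √753362/62 ≈ 13.999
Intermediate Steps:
F(A, x) = 1/(2*A + 2*x) (F(A, x) = 1/((A + 2*x) + A) = 1/(2*A + 2*x))
u(g, t) = t²
√(u(-17, 14) + F(-12, -19)) = √(14² + 1/(2*(-12 - 19))) = √(196 + (½)/(-31)) = √(196 + (½)*(-1/31)) = √(196 - 1/62) = √(12151/62) = √753362/62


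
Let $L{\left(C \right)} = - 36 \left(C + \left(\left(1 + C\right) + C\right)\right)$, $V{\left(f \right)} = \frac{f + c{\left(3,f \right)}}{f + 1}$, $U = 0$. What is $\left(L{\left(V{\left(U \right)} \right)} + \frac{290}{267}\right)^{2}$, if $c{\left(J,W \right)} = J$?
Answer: $\frac{9183388900}{71289} \approx 1.2882 \cdot 10^{5}$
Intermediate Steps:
$V{\left(f \right)} = \frac{3 + f}{1 + f}$ ($V{\left(f \right)} = \frac{f + 3}{f + 1} = \frac{3 + f}{1 + f}$)
$L{\left(C \right)} = -36 - 108 C$ ($L{\left(C \right)} = - 36 \left(C + \left(1 + 2 C\right)\right) = - 36 \left(1 + 3 C\right) = -36 - 108 C$)
$\left(L{\left(V{\left(U \right)} \right)} + \frac{290}{267}\right)^{2} = \left(\left(-36 - 108 \frac{3 + 0}{1 + 0}\right) + \frac{290}{267}\right)^{2} = \left(\left(-36 - 108 \cdot 1^{-1} \cdot 3\right) + 290 \cdot \frac{1}{267}\right)^{2} = \left(\left(-36 - 108 \cdot 1 \cdot 3\right) + \frac{290}{267}\right)^{2} = \left(\left(-36 - 324\right) + \frac{290}{267}\right)^{2} = \left(-360 + \frac{290}{267}\right)^{2} = \left(- \frac{95830}{267}\right)^{2} = \frac{9183388900}{71289}$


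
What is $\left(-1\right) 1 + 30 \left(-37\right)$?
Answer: $-1111$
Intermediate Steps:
$\left(-1\right) 1 + 30 \left(-37\right) = -1 - 1110 = -1111$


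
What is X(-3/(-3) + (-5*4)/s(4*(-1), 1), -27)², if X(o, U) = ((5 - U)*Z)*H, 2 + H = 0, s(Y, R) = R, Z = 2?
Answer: 16384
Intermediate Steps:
H = -2 (H = -2 + 0 = -2)
X(o, U) = -20 + 4*U (X(o, U) = ((5 - U)*2)*(-2) = (10 - 2*U)*(-2) = -20 + 4*U)
X(-3/(-3) + (-5*4)/s(4*(-1), 1), -27)² = (-20 + 4*(-27))² = (-20 - 108)² = (-128)² = 16384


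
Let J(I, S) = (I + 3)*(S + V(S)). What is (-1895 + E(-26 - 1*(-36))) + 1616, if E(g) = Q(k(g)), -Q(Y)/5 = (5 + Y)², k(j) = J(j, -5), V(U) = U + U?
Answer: -180779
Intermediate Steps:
V(U) = 2*U
J(I, S) = 3*S*(3 + I) (J(I, S) = (I + 3)*(S + 2*S) = (3 + I)*(3*S) = 3*S*(3 + I))
k(j) = -45 - 15*j (k(j) = 3*(-5)*(3 + j) = -45 - 15*j)
Q(Y) = -5*(5 + Y)²
E(g) = -5*(-40 - 15*g)² (E(g) = -5*(5 + (-45 - 15*g))² = -5*(-40 - 15*g)²)
(-1895 + E(-26 - 1*(-36))) + 1616 = (-1895 - 125*(8 + 3*(-26 - 1*(-36)))²) + 1616 = (-1895 - 125*(8 + 3*(-26 + 36))²) + 1616 = (-1895 - 125*(8 + 3*10)²) + 1616 = (-1895 - 125*(8 + 30)²) + 1616 = (-1895 - 125*38²) + 1616 = (-1895 - 125*1444) + 1616 = (-1895 - 180500) + 1616 = -182395 + 1616 = -180779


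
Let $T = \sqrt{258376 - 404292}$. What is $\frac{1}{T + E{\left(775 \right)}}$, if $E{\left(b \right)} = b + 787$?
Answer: $\frac{781}{1292880} - \frac{i \sqrt{36479}}{1292880} \approx 0.00060408 - 0.00014773 i$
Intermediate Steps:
$E{\left(b \right)} = 787 + b$
$T = 2 i \sqrt{36479}$ ($T = \sqrt{-145916} = 2 i \sqrt{36479} \approx 381.99 i$)
$\frac{1}{T + E{\left(775 \right)}} = \frac{1}{2 i \sqrt{36479} + \left(787 + 775\right)} = \frac{1}{2 i \sqrt{36479} + 1562} = \frac{1}{1562 + 2 i \sqrt{36479}}$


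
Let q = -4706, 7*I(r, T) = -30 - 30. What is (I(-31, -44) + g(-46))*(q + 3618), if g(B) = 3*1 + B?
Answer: 392768/7 ≈ 56110.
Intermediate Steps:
I(r, T) = -60/7 (I(r, T) = (-30 - 30)/7 = (⅐)*(-60) = -60/7)
g(B) = 3 + B
(I(-31, -44) + g(-46))*(q + 3618) = (-60/7 + (3 - 46))*(-4706 + 3618) = (-60/7 - 43)*(-1088) = -361/7*(-1088) = 392768/7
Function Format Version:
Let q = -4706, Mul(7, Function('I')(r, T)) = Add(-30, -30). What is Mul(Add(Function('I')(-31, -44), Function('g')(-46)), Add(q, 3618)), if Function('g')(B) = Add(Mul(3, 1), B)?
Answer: Rational(392768, 7) ≈ 56110.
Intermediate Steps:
Function('I')(r, T) = Rational(-60, 7) (Function('I')(r, T) = Mul(Rational(1, 7), Add(-30, -30)) = Mul(Rational(1, 7), -60) = Rational(-60, 7))
Function('g')(B) = Add(3, B)
Mul(Add(Function('I')(-31, -44), Function('g')(-46)), Add(q, 3618)) = Mul(Add(Rational(-60, 7), Add(3, -46)), Add(-4706, 3618)) = Mul(Add(Rational(-60, 7), -43), -1088) = Mul(Rational(-361, 7), -1088) = Rational(392768, 7)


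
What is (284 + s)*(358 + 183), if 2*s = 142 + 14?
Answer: 195842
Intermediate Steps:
s = 78 (s = (142 + 14)/2 = (½)*156 = 78)
(284 + s)*(358 + 183) = (284 + 78)*(358 + 183) = 362*541 = 195842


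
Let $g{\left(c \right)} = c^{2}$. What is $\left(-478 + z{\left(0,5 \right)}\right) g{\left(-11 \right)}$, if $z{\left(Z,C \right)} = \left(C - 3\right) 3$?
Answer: $-57112$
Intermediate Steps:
$z{\left(Z,C \right)} = -9 + 3 C$ ($z{\left(Z,C \right)} = \left(-3 + C\right) 3 = -9 + 3 C$)
$\left(-478 + z{\left(0,5 \right)}\right) g{\left(-11 \right)} = \left(-478 + \left(-9 + 3 \cdot 5\right)\right) \left(-11\right)^{2} = \left(-478 + \left(-9 + 15\right)\right) 121 = \left(-478 + 6\right) 121 = \left(-472\right) 121 = -57112$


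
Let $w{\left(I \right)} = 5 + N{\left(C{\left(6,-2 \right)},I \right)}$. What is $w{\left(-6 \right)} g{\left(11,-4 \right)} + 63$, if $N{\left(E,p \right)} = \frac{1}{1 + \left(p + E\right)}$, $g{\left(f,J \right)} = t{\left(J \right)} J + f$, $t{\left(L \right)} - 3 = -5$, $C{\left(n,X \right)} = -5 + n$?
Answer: $\frac{613}{4} \approx 153.25$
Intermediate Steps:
$t{\left(L \right)} = -2$ ($t{\left(L \right)} = 3 - 5 = -2$)
$g{\left(f,J \right)} = f - 2 J$ ($g{\left(f,J \right)} = - 2 J + f = f - 2 J$)
$N{\left(E,p \right)} = \frac{1}{1 + E + p}$ ($N{\left(E,p \right)} = \frac{1}{1 + \left(E + p\right)} = \frac{1}{1 + E + p}$)
$w{\left(I \right)} = 5 + \frac{1}{2 + I}$ ($w{\left(I \right)} = 5 + \frac{1}{1 + \left(-5 + 6\right) + I} = 5 + \frac{1}{1 + 1 + I} = 5 + \frac{1}{2 + I}$)
$w{\left(-6 \right)} g{\left(11,-4 \right)} + 63 = \frac{11 + 5 \left(-6\right)}{2 - 6} \left(11 - -8\right) + 63 = \frac{11 - 30}{-4} \left(11 + 8\right) + 63 = \left(- \frac{1}{4}\right) \left(-19\right) 19 + 63 = \frac{19}{4} \cdot 19 + 63 = \frac{361}{4} + 63 = \frac{613}{4}$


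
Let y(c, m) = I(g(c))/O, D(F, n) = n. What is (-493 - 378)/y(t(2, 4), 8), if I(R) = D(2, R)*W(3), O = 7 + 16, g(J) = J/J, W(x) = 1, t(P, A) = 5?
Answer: -20033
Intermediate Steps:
g(J) = 1
O = 23
I(R) = R (I(R) = R*1 = R)
y(c, m) = 1/23
(-493 - 378)/y(t(2, 4), 8) = (-493 - 378)/(1/23) = -871*23 = -20033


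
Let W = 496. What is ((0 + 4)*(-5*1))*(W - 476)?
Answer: -400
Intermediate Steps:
((0 + 4)*(-5*1))*(W - 476) = ((0 + 4)*(-5*1))*(496 - 476) = (4*(-5))*20 = -20*20 = -400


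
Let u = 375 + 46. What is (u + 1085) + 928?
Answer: 2434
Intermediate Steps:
u = 421
(u + 1085) + 928 = (421 + 1085) + 928 = 1506 + 928 = 2434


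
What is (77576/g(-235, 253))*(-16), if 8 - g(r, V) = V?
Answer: 1241216/245 ≈ 5066.2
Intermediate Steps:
g(r, V) = 8 - V
(77576/g(-235, 253))*(-16) = (77576/(8 - 1*253))*(-16) = (77576/(8 - 253))*(-16) = (77576/(-245))*(-16) = (77576*(-1/245))*(-16) = -77576/245*(-16) = 1241216/245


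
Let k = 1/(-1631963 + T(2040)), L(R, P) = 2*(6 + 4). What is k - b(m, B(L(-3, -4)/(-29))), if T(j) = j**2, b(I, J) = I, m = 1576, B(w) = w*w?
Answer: -3986707911/2529637 ≈ -1576.0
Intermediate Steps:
L(R, P) = 20 (L(R, P) = 2*10 = 20)
B(w) = w**2
k = 1/2529637 (k = 1/(-1631963 + 2040**2) = 1/(-1631963 + 4161600) = 1/2529637 ≈ 3.9531e-7)
k - b(m, B(L(-3, -4)/(-29))) = 1/2529637 - 1*1576 = 1/2529637 - 1576 = -3986707911/2529637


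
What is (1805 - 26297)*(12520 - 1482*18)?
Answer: 346708752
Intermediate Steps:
(1805 - 26297)*(12520 - 1482*18) = -24492*(12520 - 26676) = -24492*(-14156) = 346708752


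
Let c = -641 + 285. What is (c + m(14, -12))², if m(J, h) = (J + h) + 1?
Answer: 124609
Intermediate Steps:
c = -356
m(J, h) = 1 + J + h
(c + m(14, -12))² = (-356 + (1 + 14 - 12))² = (-356 + 3)² = (-353)² = 124609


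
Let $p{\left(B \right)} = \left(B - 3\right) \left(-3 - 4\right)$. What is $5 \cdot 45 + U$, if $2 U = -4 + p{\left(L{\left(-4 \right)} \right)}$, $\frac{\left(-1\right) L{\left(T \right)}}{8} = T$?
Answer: $\frac{243}{2} \approx 121.5$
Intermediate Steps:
$L{\left(T \right)} = - 8 T$
$p{\left(B \right)} = 21 - 7 B$ ($p{\left(B \right)} = \left(-3 + B\right) \left(-3 - 4\right) = \left(-3 + B\right) \left(-7\right) = 21 - 7 B$)
$U = - \frac{207}{2}$ ($U = \frac{-4 + \left(21 - 7 \left(\left(-8\right) \left(-4\right)\right)\right)}{2} = \frac{-4 + \left(21 - 224\right)}{2} = \frac{-4 - 203}{2} = \frac{1}{2} \left(-207\right) = - \frac{207}{2} \approx -103.5$)
$5 \cdot 45 + U = 5 \cdot 45 - \frac{207}{2} = 225 - \frac{207}{2} = \frac{243}{2}$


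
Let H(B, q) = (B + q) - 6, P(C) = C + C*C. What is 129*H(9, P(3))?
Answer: 1935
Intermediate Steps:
P(C) = C + C²
H(B, q) = -6 + B + q
129*H(9, P(3)) = 129*(-6 + 9 + 3*(1 + 3)) = 129*(-6 + 9 + 3*4) = 129*(-6 + 9 + 12) = 129*15 = 1935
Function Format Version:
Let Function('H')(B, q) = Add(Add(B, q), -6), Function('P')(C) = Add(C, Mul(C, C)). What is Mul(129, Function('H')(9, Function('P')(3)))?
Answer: 1935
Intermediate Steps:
Function('P')(C) = Add(C, Pow(C, 2))
Function('H')(B, q) = Add(-6, B, q)
Mul(129, Function('H')(9, Function('P')(3))) = Mul(129, Add(-6, 9, Mul(3, Add(1, 3)))) = Mul(129, Add(-6, 9, Mul(3, 4))) = Mul(129, Add(-6, 9, 12)) = Mul(129, 15) = 1935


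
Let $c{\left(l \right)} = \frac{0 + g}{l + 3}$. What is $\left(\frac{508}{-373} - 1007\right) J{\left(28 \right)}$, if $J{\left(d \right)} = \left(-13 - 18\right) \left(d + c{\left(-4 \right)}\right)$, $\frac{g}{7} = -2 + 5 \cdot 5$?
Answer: $- \frac{1550738637}{373} \approx -4.1575 \cdot 10^{6}$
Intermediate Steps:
$g = 161$ ($g = 7 \left(-2 + 5 \cdot 5\right) = 7 \left(-2 + 25\right) = 7 \cdot 23 = 161$)
$c{\left(l \right)} = \frac{161}{3 + l}$ ($c{\left(l \right)} = \frac{0 + 161}{l + 3} = \frac{161}{3 + l}$)
$J{\left(d \right)} = 4991 - 31 d$ ($J{\left(d \right)} = \left(-13 - 18\right) \left(d + \frac{161}{3 - 4}\right) = - 31 \left(d + \frac{161}{-1}\right) = - 31 \left(d + 161 \left(-1\right)\right) = - 31 \left(d - 161\right) = - 31 \left(-161 + d\right) = 4991 - 31 d$)
$\left(\frac{508}{-373} - 1007\right) J{\left(28 \right)} = \left(\frac{508}{-373} - 1007\right) \left(4991 - 868\right) = \left(508 \left(- \frac{1}{373}\right) - 1007\right) \left(4991 - 868\right) = \left(- \frac{508}{373} - 1007\right) 4123 = \left(- \frac{376119}{373}\right) 4123 = - \frac{1550738637}{373}$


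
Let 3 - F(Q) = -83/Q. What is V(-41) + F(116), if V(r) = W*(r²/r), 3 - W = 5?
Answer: 9943/116 ≈ 85.716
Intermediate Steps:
W = -2 (W = 3 - 1*5 = 3 - 5 = -2)
F(Q) = 3 + 83/Q (F(Q) = 3 - (-83)/Q = 3 + 83/Q)
V(r) = -2*r (V(r) = -2*r²/r = -2*r)
V(-41) + F(116) = -2*(-41) + (3 + 83/116) = 82 + (3 + 83*(1/116)) = 82 + (3 + 83/116) = 82 + 431/116 = 9943/116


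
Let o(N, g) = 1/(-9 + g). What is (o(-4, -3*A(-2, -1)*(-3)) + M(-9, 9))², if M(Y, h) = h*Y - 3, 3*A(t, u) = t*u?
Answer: 64009/9 ≈ 7112.1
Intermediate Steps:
A(t, u) = t*u/3 (A(t, u) = (t*u)/3 = t*u/3)
M(Y, h) = -3 + Y*h (M(Y, h) = Y*h - 3 = -3 + Y*h)
(o(-4, -3*A(-2, -1)*(-3)) + M(-9, 9))² = (1/(-9 - (-2)*(-1)*(-3)) + (-3 - 9*9))² = (1/(-9 - 3*⅔*(-3)) + (-3 - 81))² = (1/(-9 - 2*(-3)) - 84)² = (1/(-9 + 6) - 84)² = (1/(-3) - 84)² = (-⅓ - 84)² = (-253/3)² = 64009/9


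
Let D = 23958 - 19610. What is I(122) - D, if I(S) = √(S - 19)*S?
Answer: -4348 + 122*√103 ≈ -3109.8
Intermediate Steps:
I(S) = S*√(-19 + S) (I(S) = √(-19 + S)*S = S*√(-19 + S))
D = 4348
I(122) - D = 122*√(-19 + 122) - 1*4348 = 122*√103 - 4348 = -4348 + 122*√103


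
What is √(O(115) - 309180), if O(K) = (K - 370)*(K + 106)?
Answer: 3*I*√40615 ≈ 604.59*I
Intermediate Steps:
O(K) = (-370 + K)*(106 + K)
√(O(115) - 309180) = √((-39220 + 115² - 264*115) - 309180) = √((-39220 + 13225 - 30360) - 309180) = √(-56355 - 309180) = √(-365535) = 3*I*√40615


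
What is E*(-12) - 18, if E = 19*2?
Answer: -474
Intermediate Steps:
E = 38
E*(-12) - 18 = 38*(-12) - 18 = -456 - 18 = -474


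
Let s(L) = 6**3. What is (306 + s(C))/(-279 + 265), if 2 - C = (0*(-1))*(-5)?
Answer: -261/7 ≈ -37.286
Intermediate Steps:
C = 2 (C = 2 - 0*(-1)*(-5) = 2 - 0*(-5) = 2 - 1*0 = 2 + 0 = 2)
s(L) = 216
(306 + s(C))/(-279 + 265) = (306 + 216)/(-279 + 265) = 522/(-14) = 522*(-1/14) = -261/7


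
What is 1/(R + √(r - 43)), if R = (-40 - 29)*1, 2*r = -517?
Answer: -46/3375 - I*√134/3375 ≈ -0.01363 - 0.0034299*I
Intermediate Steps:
r = -517/2 (r = (½)*(-517) = -517/2 ≈ -258.50)
R = -69 (R = -69*1 = -69)
1/(R + √(r - 43)) = 1/(-69 + √(-517/2 - 43)) = 1/(-69 + √(-603/2)) = 1/(-69 + 3*I*√134/2)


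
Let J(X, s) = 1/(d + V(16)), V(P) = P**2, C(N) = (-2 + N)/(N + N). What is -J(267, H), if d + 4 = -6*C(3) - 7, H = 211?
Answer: -1/244 ≈ -0.0040984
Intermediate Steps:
C(N) = (-2 + N)/(2*N) (C(N) = (-2 + N)/((2*N)) = (-2 + N)*(1/(2*N)) = (-2 + N)/(2*N))
d = -12 (d = -4 + (-3*(-2 + 3)/3 - 7) = -4 + (-3/3 - 7) = -4 + (-6*1/6 - 7) = -4 + (-1 - 7) = -4 - 8 = -12)
J(X, s) = 1/244 (J(X, s) = 1/(-12 + 16**2) = 1/(-12 + 256) = 1/244)
-J(267, H) = -1*1/244 = -1/244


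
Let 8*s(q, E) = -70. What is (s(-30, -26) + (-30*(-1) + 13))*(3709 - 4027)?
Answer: -21783/2 ≈ -10892.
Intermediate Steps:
s(q, E) = -35/4 (s(q, E) = (⅛)*(-70) = -35/4)
(s(-30, -26) + (-30*(-1) + 13))*(3709 - 4027) = (-35/4 + (-30*(-1) + 13))*(3709 - 4027) = (-35/4 + (30 + 13))*(-318) = (-35/4 + 43)*(-318) = (137/4)*(-318) = -21783/2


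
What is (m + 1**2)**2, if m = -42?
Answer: 1681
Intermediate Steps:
(m + 1**2)**2 = (-42 + 1**2)**2 = (-42 + 1)**2 = (-41)**2 = 1681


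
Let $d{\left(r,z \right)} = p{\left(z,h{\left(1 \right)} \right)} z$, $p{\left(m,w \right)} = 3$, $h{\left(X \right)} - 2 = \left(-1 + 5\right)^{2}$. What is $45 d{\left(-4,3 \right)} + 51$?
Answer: $456$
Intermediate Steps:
$h{\left(X \right)} = 18$ ($h{\left(X \right)} = 2 + \left(-1 + 5\right)^{2} = 2 + 4^{2} = 2 + 16 = 18$)
$d{\left(r,z \right)} = 3 z$
$45 d{\left(-4,3 \right)} + 51 = 45 \cdot 3 \cdot 3 + 51 = 45 \cdot 9 + 51 = 405 + 51 = 456$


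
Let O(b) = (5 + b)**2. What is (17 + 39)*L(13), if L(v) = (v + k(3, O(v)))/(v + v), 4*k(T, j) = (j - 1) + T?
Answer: 2646/13 ≈ 203.54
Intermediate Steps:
k(T, j) = -1/4 + T/4 + j/4 (k(T, j) = ((j - 1) + T)/4 = ((-1 + j) + T)/4 = (-1 + T + j)/4 = -1/4 + T/4 + j/4)
L(v) = (1/2 + v + (5 + v)**2/4)/(2*v) (L(v) = (v + (-1/4 + (1/4)*3 + (5 + v)**2/4))/(v + v) = (v + (-1/4 + 3/4 + (5 + v)**2/4))/((2*v)) = (v + (1/2 + (5 + v)**2/4))*(1/(2*v)) = (1/2 + v + (5 + v)**2/4)*(1/(2*v)) = (1/2 + v + (5 + v)**2/4)/(2*v))
(17 + 39)*L(13) = (17 + 39)*((1/8)*(27 + 13**2 + 14*13)/13) = 56*((1/8)*(1/13)*(27 + 169 + 182)) = 56*((1/8)*(1/13)*378) = 56*(189/52) = 2646/13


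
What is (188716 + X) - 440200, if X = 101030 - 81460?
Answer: -231914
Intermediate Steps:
X = 19570
(188716 + X) - 440200 = (188716 + 19570) - 440200 = 208286 - 440200 = -231914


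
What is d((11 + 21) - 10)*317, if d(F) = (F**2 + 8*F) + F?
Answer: 216194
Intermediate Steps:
d(F) = F**2 + 9*F
d((11 + 21) - 10)*317 = (((11 + 21) - 10)*(9 + ((11 + 21) - 10)))*317 = ((32 - 10)*(9 + (32 - 10)))*317 = (22*(9 + 22))*317 = (22*31)*317 = 682*317 = 216194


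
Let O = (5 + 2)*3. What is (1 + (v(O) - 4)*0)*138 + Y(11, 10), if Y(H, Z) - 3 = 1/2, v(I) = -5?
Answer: 283/2 ≈ 141.50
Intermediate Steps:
O = 21 (O = 7*3 = 21)
Y(H, Z) = 7/2 (Y(H, Z) = 3 + 1/2 = 3 + ½ = 7/2)
(1 + (v(O) - 4)*0)*138 + Y(11, 10) = (1 + (-5 - 4)*0)*138 + 7/2 = (1 - 9*0)*138 + 7/2 = (1 + 0)*138 + 7/2 = 1*138 + 7/2 = 138 + 7/2 = 283/2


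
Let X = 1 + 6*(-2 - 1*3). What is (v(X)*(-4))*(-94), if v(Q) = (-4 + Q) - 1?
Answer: -12784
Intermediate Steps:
X = -29 (X = 1 + 6*(-2 - 3) = 1 + 6*(-5) = 1 - 30 = -29)
v(Q) = -5 + Q
(v(X)*(-4))*(-94) = ((-5 - 29)*(-4))*(-94) = -34*(-4)*(-94) = 136*(-94) = -12784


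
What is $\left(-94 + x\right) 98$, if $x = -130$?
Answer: $-21952$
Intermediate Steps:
$\left(-94 + x\right) 98 = \left(-94 - 130\right) 98 = \left(-224\right) 98 = -21952$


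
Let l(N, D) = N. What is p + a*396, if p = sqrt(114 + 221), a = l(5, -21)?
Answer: 1980 + sqrt(335) ≈ 1998.3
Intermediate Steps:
a = 5
p = sqrt(335) ≈ 18.303
p + a*396 = sqrt(335) + 5*396 = sqrt(335) + 1980 = 1980 + sqrt(335)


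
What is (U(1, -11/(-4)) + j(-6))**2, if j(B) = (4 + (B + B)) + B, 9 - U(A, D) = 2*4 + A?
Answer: 196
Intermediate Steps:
U(A, D) = 1 - A (U(A, D) = 9 - (2*4 + A) = 9 - (8 + A) = 9 + (-8 - A) = 1 - A)
j(B) = 4 + 3*B (j(B) = (4 + 2*B) + B = 4 + 3*B)
(U(1, -11/(-4)) + j(-6))**2 = ((1 - 1*1) + (4 + 3*(-6)))**2 = ((1 - 1) + (4 - 18))**2 = (0 - 14)**2 = (-14)**2 = 196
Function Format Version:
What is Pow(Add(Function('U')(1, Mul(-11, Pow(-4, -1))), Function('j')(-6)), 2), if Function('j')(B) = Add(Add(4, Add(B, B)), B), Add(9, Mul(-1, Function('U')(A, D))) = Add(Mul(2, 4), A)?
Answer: 196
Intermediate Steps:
Function('U')(A, D) = Add(1, Mul(-1, A)) (Function('U')(A, D) = Add(9, Mul(-1, Add(Mul(2, 4), A))) = Add(9, Mul(-1, Add(8, A))) = Add(9, Add(-8, Mul(-1, A))) = Add(1, Mul(-1, A)))
Function('j')(B) = Add(4, Mul(3, B)) (Function('j')(B) = Add(Add(4, Mul(2, B)), B) = Add(4, Mul(3, B)))
Pow(Add(Function('U')(1, Mul(-11, Pow(-4, -1))), Function('j')(-6)), 2) = Pow(Add(Add(1, Mul(-1, 1)), Add(4, Mul(3, -6))), 2) = Pow(Add(Add(1, -1), Add(4, -18)), 2) = Pow(Add(0, -14), 2) = Pow(-14, 2) = 196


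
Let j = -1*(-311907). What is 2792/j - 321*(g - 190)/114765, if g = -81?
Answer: 9151175239/11932002285 ≈ 0.76694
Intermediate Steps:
j = 311907
2792/j - 321*(g - 190)/114765 = 2792/311907 - 321*(-81 - 190)/114765 = 2792*(1/311907) - 321*(-271)*(1/114765) = 2792/311907 + 86991*(1/114765) = 2792/311907 + 28997/38255 = 9151175239/11932002285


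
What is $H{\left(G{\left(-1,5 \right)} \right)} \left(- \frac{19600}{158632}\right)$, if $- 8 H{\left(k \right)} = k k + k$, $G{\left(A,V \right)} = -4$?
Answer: $\frac{3675}{19829} \approx 0.18533$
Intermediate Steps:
$H{\left(k \right)} = - \frac{k}{8} - \frac{k^{2}}{8}$ ($H{\left(k \right)} = - \frac{k k + k}{8} = - \frac{k^{2} + k}{8} = - \frac{k + k^{2}}{8} = - \frac{k}{8} - \frac{k^{2}}{8}$)
$H{\left(G{\left(-1,5 \right)} \right)} \left(- \frac{19600}{158632}\right) = \left(- \frac{1}{8}\right) \left(-4\right) \left(1 - 4\right) \left(- \frac{19600}{158632}\right) = \left(- \frac{1}{8}\right) \left(-4\right) \left(-3\right) \left(\left(-19600\right) \frac{1}{158632}\right) = \left(- \frac{3}{2}\right) \left(- \frac{2450}{19829}\right) = \frac{3675}{19829}$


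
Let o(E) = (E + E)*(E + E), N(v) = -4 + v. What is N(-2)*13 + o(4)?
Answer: -14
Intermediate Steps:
o(E) = 4*E² (o(E) = (2*E)*(2*E) = 4*E²)
N(-2)*13 + o(4) = (-4 - 2)*13 + 4*4² = -6*13 + 4*16 = -78 + 64 = -14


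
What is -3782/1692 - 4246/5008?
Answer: -3265561/1059192 ≈ -3.0831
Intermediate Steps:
-3782/1692 - 4246/5008 = -3782*1/1692 - 4246*1/5008 = -1891/846 - 2123/2504 = -3265561/1059192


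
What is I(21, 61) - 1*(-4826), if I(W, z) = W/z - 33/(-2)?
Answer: 590827/122 ≈ 4842.8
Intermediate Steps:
I(W, z) = 33/2 + W/z (I(W, z) = W/z - 33*(-1/2) = W/z + 33/2 = 33/2 + W/z)
I(21, 61) - 1*(-4826) = (33/2 + 21/61) - 1*(-4826) = (33/2 + 21*(1/61)) + 4826 = (33/2 + 21/61) + 4826 = 2055/122 + 4826 = 590827/122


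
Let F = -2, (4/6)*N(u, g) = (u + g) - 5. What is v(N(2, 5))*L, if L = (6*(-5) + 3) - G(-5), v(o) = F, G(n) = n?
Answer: 44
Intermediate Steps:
N(u, g) = -15/2 + 3*g/2 + 3*u/2 (N(u, g) = 3*((u + g) - 5)/2 = 3*((g + u) - 5)/2 = 3*(-5 + g + u)/2 = -15/2 + 3*g/2 + 3*u/2)
v(o) = -2
L = -22 (L = (6*(-5) + 3) - 1*(-5) = (-30 + 3) + 5 = -27 + 5 = -22)
v(N(2, 5))*L = -2*(-22) = 44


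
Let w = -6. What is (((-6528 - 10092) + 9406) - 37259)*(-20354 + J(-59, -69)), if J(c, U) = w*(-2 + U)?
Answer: 886257944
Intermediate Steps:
J(c, U) = 12 - 6*U (J(c, U) = -6*(-2 + U) = 12 - 6*U)
(((-6528 - 10092) + 9406) - 37259)*(-20354 + J(-59, -69)) = (((-6528 - 10092) + 9406) - 37259)*(-20354 + (12 - 6*(-69))) = ((-16620 + 9406) - 37259)*(-20354 + (12 + 414)) = (-7214 - 37259)*(-20354 + 426) = -44473*(-19928) = 886257944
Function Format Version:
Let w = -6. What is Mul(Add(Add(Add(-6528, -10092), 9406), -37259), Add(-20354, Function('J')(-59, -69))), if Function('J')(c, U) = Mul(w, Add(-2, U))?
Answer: 886257944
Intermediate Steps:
Function('J')(c, U) = Add(12, Mul(-6, U)) (Function('J')(c, U) = Mul(-6, Add(-2, U)) = Add(12, Mul(-6, U)))
Mul(Add(Add(Add(-6528, -10092), 9406), -37259), Add(-20354, Function('J')(-59, -69))) = Mul(Add(Add(Add(-6528, -10092), 9406), -37259), Add(-20354, Add(12, Mul(-6, -69)))) = Mul(Add(Add(-16620, 9406), -37259), Add(-20354, Add(12, 414))) = Mul(Add(-7214, -37259), Add(-20354, 426)) = Mul(-44473, -19928) = 886257944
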